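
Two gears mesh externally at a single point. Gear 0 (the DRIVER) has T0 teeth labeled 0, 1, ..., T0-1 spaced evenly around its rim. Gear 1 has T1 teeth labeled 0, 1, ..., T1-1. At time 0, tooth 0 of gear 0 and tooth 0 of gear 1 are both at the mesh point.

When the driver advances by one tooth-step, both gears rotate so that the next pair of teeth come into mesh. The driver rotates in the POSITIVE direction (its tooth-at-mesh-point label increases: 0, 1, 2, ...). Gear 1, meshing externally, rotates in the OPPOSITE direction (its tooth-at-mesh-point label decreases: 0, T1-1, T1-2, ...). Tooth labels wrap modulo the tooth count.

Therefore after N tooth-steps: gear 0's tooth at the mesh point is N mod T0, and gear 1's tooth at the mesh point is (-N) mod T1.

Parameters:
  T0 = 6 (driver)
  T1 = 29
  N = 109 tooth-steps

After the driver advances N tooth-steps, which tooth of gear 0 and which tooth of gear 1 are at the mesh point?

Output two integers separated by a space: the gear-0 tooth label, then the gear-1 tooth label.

Answer: 1 7

Derivation:
Gear 0 (driver, T0=6): tooth at mesh = N mod T0
  109 = 18 * 6 + 1, so 109 mod 6 = 1
  gear 0 tooth = 1
Gear 1 (driven, T1=29): tooth at mesh = (-N) mod T1
  109 = 3 * 29 + 22, so 109 mod 29 = 22
  (-109) mod 29 = (-22) mod 29 = 29 - 22 = 7
Mesh after 109 steps: gear-0 tooth 1 meets gear-1 tooth 7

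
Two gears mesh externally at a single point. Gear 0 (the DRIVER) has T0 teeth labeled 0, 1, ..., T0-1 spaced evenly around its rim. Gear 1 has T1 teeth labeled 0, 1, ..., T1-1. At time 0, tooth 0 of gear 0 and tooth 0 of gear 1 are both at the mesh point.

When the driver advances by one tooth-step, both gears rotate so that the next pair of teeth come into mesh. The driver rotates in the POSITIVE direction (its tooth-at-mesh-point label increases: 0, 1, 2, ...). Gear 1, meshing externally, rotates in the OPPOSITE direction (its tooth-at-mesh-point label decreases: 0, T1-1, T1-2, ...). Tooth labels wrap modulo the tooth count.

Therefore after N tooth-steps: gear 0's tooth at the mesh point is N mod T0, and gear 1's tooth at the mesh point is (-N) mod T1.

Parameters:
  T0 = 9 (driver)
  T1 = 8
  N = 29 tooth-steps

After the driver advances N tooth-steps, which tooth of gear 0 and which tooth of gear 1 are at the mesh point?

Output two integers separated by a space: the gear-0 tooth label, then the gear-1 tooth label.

Answer: 2 3

Derivation:
Gear 0 (driver, T0=9): tooth at mesh = N mod T0
  29 = 3 * 9 + 2, so 29 mod 9 = 2
  gear 0 tooth = 2
Gear 1 (driven, T1=8): tooth at mesh = (-N) mod T1
  29 = 3 * 8 + 5, so 29 mod 8 = 5
  (-29) mod 8 = (-5) mod 8 = 8 - 5 = 3
Mesh after 29 steps: gear-0 tooth 2 meets gear-1 tooth 3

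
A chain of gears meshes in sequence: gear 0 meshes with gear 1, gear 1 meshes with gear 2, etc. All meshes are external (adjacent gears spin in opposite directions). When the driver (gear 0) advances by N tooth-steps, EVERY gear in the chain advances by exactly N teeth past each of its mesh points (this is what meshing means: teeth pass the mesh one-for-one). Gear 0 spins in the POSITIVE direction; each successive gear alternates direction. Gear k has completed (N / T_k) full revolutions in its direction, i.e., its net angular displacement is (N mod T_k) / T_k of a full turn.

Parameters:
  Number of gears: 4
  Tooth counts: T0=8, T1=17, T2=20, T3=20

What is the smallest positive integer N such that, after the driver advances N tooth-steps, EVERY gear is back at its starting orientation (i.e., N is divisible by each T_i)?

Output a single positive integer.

Answer: 680

Derivation:
Gear k returns to start when N is a multiple of T_k.
All gears at start simultaneously when N is a common multiple of [8, 17, 20, 20]; the smallest such N is lcm(8, 17, 20, 20).
Start: lcm = T0 = 8
Fold in T1=17: gcd(8, 17) = 1; lcm(8, 17) = 8 * 17 / 1 = 136 / 1 = 136
Fold in T2=20: gcd(136, 20) = 4; lcm(136, 20) = 136 * 20 / 4 = 2720 / 4 = 680
Fold in T3=20: gcd(680, 20) = 20; lcm(680, 20) = 680 * 20 / 20 = 13600 / 20 = 680
Full cycle length = 680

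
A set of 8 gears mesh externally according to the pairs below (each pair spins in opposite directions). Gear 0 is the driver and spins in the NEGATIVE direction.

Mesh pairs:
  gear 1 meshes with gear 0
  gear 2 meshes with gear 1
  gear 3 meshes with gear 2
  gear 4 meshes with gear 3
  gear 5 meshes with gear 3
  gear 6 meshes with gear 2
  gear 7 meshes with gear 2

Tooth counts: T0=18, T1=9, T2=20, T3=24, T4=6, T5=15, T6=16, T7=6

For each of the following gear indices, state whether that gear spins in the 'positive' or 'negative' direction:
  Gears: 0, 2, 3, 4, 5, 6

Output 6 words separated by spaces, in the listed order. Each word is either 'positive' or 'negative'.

Answer: negative negative positive negative negative positive

Derivation:
Gear 0 (driver): negative (depth 0)
  gear 1: meshes with gear 0 -> depth 1 -> positive (opposite of gear 0)
  gear 2: meshes with gear 1 -> depth 2 -> negative (opposite of gear 1)
  gear 3: meshes with gear 2 -> depth 3 -> positive (opposite of gear 2)
  gear 4: meshes with gear 3 -> depth 4 -> negative (opposite of gear 3)
  gear 5: meshes with gear 3 -> depth 4 -> negative (opposite of gear 3)
  gear 6: meshes with gear 2 -> depth 3 -> positive (opposite of gear 2)
  gear 7: meshes with gear 2 -> depth 3 -> positive (opposite of gear 2)
Queried indices 0, 2, 3, 4, 5, 6 -> negative, negative, positive, negative, negative, positive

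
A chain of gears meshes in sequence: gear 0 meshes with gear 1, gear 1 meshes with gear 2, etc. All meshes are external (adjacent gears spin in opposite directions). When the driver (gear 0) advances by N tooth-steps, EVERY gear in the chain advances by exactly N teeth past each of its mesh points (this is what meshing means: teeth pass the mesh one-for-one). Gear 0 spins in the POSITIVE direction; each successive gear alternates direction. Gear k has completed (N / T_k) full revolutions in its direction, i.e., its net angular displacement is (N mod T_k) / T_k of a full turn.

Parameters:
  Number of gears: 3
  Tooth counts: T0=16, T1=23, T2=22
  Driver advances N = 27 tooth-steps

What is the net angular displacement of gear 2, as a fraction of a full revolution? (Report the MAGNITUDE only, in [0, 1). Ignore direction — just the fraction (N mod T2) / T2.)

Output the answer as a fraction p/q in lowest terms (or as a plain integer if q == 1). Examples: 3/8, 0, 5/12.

Answer: 5/22

Derivation:
Chain of 3 gears, tooth counts: [16, 23, 22]
  gear 0: T0=16, direction=positive, advance = 27 mod 16 = 11 teeth = 11/16 turn
  gear 1: T1=23, direction=negative, advance = 27 mod 23 = 4 teeth = 4/23 turn
  gear 2: T2=22, direction=positive, advance = 27 mod 22 = 5 teeth = 5/22 turn
Gear 2: 27 mod 22 = 5
Fraction = 5 / 22 = 5/22 (gcd(5,22)=1) = 5/22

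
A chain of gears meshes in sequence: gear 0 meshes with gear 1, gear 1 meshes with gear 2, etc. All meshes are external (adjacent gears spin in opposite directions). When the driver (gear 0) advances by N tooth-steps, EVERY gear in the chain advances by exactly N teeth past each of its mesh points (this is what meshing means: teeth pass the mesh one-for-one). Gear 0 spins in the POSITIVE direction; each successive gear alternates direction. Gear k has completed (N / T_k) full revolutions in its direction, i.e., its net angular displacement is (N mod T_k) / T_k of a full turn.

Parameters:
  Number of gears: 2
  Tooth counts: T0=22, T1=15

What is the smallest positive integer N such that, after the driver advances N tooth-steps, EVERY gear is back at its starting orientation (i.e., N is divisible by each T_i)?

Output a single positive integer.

Answer: 330

Derivation:
Gear k returns to start when N is a multiple of T_k.
All gears at start simultaneously when N is a common multiple of [22, 15]; the smallest such N is lcm(22, 15).
Start: lcm = T0 = 22
Fold in T1=15: gcd(22, 15) = 1; lcm(22, 15) = 22 * 15 / 1 = 330 / 1 = 330
Full cycle length = 330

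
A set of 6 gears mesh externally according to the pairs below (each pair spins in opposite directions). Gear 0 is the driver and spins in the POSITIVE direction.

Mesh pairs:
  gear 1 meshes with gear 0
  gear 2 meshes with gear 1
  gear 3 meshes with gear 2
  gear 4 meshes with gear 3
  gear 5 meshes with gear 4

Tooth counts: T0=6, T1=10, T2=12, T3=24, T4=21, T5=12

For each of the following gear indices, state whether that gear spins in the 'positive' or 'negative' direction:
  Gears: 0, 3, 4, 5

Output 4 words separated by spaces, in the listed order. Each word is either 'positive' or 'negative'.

Answer: positive negative positive negative

Derivation:
Gear 0 (driver): positive (depth 0)
  gear 1: meshes with gear 0 -> depth 1 -> negative (opposite of gear 0)
  gear 2: meshes with gear 1 -> depth 2 -> positive (opposite of gear 1)
  gear 3: meshes with gear 2 -> depth 3 -> negative (opposite of gear 2)
  gear 4: meshes with gear 3 -> depth 4 -> positive (opposite of gear 3)
  gear 5: meshes with gear 4 -> depth 5 -> negative (opposite of gear 4)
Queried indices 0, 3, 4, 5 -> positive, negative, positive, negative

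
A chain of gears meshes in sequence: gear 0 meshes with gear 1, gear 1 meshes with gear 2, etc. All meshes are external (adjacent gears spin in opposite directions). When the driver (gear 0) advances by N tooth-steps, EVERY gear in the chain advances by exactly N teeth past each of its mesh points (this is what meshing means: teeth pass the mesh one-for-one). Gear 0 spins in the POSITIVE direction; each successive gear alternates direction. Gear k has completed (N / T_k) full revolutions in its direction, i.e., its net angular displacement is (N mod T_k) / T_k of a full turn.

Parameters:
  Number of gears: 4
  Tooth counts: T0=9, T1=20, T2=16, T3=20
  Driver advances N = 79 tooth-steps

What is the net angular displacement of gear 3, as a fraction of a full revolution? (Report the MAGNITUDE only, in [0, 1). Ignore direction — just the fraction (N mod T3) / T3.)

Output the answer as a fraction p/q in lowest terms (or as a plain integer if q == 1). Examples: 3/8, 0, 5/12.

Answer: 19/20

Derivation:
Chain of 4 gears, tooth counts: [9, 20, 16, 20]
  gear 0: T0=9, direction=positive, advance = 79 mod 9 = 7 teeth = 7/9 turn
  gear 1: T1=20, direction=negative, advance = 79 mod 20 = 19 teeth = 19/20 turn
  gear 2: T2=16, direction=positive, advance = 79 mod 16 = 15 teeth = 15/16 turn
  gear 3: T3=20, direction=negative, advance = 79 mod 20 = 19 teeth = 19/20 turn
Gear 3: 79 mod 20 = 19
Fraction = 19 / 20 = 19/20 (gcd(19,20)=1) = 19/20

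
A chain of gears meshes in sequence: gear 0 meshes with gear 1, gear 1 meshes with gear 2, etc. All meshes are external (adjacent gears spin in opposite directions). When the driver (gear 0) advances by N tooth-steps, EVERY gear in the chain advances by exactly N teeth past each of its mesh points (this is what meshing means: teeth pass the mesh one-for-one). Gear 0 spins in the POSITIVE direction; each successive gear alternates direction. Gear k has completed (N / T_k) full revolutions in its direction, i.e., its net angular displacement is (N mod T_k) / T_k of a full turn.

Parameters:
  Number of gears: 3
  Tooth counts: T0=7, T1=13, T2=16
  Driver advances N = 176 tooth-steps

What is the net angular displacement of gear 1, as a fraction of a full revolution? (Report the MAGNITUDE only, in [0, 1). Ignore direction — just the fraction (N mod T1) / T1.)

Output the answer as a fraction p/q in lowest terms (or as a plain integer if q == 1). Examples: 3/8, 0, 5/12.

Answer: 7/13

Derivation:
Chain of 3 gears, tooth counts: [7, 13, 16]
  gear 0: T0=7, direction=positive, advance = 176 mod 7 = 1 teeth = 1/7 turn
  gear 1: T1=13, direction=negative, advance = 176 mod 13 = 7 teeth = 7/13 turn
  gear 2: T2=16, direction=positive, advance = 176 mod 16 = 0 teeth = 0/16 turn
Gear 1: 176 mod 13 = 7
Fraction = 7 / 13 = 7/13 (gcd(7,13)=1) = 7/13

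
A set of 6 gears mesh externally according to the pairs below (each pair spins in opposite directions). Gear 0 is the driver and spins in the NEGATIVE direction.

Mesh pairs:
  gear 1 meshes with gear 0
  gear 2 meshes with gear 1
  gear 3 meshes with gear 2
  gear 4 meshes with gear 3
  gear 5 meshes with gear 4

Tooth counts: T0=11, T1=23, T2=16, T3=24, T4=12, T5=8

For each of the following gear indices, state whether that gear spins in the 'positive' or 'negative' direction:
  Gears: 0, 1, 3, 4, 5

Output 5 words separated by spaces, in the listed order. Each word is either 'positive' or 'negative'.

Answer: negative positive positive negative positive

Derivation:
Gear 0 (driver): negative (depth 0)
  gear 1: meshes with gear 0 -> depth 1 -> positive (opposite of gear 0)
  gear 2: meshes with gear 1 -> depth 2 -> negative (opposite of gear 1)
  gear 3: meshes with gear 2 -> depth 3 -> positive (opposite of gear 2)
  gear 4: meshes with gear 3 -> depth 4 -> negative (opposite of gear 3)
  gear 5: meshes with gear 4 -> depth 5 -> positive (opposite of gear 4)
Queried indices 0, 1, 3, 4, 5 -> negative, positive, positive, negative, positive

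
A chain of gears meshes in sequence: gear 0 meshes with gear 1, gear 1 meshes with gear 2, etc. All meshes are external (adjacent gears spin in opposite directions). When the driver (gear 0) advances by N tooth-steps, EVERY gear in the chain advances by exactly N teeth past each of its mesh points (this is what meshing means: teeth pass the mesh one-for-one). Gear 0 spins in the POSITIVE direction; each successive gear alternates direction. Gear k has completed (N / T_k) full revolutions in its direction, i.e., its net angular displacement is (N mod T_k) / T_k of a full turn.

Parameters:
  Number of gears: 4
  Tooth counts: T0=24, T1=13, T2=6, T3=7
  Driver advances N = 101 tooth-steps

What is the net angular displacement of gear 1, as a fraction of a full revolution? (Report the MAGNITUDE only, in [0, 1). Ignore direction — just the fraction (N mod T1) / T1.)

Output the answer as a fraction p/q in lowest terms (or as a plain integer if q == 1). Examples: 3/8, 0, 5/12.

Chain of 4 gears, tooth counts: [24, 13, 6, 7]
  gear 0: T0=24, direction=positive, advance = 101 mod 24 = 5 teeth = 5/24 turn
  gear 1: T1=13, direction=negative, advance = 101 mod 13 = 10 teeth = 10/13 turn
  gear 2: T2=6, direction=positive, advance = 101 mod 6 = 5 teeth = 5/6 turn
  gear 3: T3=7, direction=negative, advance = 101 mod 7 = 3 teeth = 3/7 turn
Gear 1: 101 mod 13 = 10
Fraction = 10 / 13 = 10/13 (gcd(10,13)=1) = 10/13

Answer: 10/13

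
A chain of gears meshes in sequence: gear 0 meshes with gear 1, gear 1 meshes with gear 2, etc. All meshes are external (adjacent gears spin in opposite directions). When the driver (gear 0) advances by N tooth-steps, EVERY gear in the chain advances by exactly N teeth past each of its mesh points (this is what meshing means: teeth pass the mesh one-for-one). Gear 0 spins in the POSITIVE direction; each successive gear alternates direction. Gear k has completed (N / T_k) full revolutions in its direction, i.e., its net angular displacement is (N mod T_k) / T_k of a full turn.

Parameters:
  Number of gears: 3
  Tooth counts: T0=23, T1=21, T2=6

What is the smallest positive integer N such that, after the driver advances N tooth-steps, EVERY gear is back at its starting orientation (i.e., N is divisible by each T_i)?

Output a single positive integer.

Answer: 966

Derivation:
Gear k returns to start when N is a multiple of T_k.
All gears at start simultaneously when N is a common multiple of [23, 21, 6]; the smallest such N is lcm(23, 21, 6).
Start: lcm = T0 = 23
Fold in T1=21: gcd(23, 21) = 1; lcm(23, 21) = 23 * 21 / 1 = 483 / 1 = 483
Fold in T2=6: gcd(483, 6) = 3; lcm(483, 6) = 483 * 6 / 3 = 2898 / 3 = 966
Full cycle length = 966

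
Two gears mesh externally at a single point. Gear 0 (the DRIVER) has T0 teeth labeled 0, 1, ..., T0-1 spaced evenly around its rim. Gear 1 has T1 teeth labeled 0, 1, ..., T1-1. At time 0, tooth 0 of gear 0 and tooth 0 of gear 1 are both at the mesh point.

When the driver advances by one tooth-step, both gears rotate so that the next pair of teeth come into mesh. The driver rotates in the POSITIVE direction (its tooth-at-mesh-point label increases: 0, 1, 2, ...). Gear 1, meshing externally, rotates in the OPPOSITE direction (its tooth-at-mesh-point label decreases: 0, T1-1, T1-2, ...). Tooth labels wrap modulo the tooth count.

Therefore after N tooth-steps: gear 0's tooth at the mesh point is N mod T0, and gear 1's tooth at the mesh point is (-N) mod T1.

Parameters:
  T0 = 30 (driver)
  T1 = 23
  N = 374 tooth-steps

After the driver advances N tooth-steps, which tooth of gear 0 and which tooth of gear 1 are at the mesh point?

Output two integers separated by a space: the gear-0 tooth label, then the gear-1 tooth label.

Gear 0 (driver, T0=30): tooth at mesh = N mod T0
  374 = 12 * 30 + 14, so 374 mod 30 = 14
  gear 0 tooth = 14
Gear 1 (driven, T1=23): tooth at mesh = (-N) mod T1
  374 = 16 * 23 + 6, so 374 mod 23 = 6
  (-374) mod 23 = (-6) mod 23 = 23 - 6 = 17
Mesh after 374 steps: gear-0 tooth 14 meets gear-1 tooth 17

Answer: 14 17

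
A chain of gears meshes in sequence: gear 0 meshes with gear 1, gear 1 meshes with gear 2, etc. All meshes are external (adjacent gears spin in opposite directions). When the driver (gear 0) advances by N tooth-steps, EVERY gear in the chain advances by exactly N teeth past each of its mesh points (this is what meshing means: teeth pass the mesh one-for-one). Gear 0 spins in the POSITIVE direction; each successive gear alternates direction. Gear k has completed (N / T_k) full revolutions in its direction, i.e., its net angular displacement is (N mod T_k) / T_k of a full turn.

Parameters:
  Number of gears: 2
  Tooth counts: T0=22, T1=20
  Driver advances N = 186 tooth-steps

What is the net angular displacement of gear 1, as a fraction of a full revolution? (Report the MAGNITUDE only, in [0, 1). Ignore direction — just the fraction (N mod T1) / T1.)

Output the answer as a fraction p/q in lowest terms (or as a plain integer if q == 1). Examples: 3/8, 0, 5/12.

Answer: 3/10

Derivation:
Chain of 2 gears, tooth counts: [22, 20]
  gear 0: T0=22, direction=positive, advance = 186 mod 22 = 10 teeth = 10/22 turn
  gear 1: T1=20, direction=negative, advance = 186 mod 20 = 6 teeth = 6/20 turn
Gear 1: 186 mod 20 = 6
Fraction = 6 / 20 = 3/10 (gcd(6,20)=2) = 3/10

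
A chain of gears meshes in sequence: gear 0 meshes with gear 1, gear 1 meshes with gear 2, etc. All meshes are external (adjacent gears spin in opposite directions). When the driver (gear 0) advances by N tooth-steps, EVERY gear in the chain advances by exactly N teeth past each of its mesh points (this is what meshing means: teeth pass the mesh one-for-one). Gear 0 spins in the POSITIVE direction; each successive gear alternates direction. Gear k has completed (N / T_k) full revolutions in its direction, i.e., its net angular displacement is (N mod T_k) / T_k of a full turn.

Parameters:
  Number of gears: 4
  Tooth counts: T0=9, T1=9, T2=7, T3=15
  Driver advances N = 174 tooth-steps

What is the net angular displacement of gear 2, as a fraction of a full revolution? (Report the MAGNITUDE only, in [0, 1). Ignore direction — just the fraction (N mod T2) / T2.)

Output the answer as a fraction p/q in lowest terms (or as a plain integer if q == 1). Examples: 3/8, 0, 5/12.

Chain of 4 gears, tooth counts: [9, 9, 7, 15]
  gear 0: T0=9, direction=positive, advance = 174 mod 9 = 3 teeth = 3/9 turn
  gear 1: T1=9, direction=negative, advance = 174 mod 9 = 3 teeth = 3/9 turn
  gear 2: T2=7, direction=positive, advance = 174 mod 7 = 6 teeth = 6/7 turn
  gear 3: T3=15, direction=negative, advance = 174 mod 15 = 9 teeth = 9/15 turn
Gear 2: 174 mod 7 = 6
Fraction = 6 / 7 = 6/7 (gcd(6,7)=1) = 6/7

Answer: 6/7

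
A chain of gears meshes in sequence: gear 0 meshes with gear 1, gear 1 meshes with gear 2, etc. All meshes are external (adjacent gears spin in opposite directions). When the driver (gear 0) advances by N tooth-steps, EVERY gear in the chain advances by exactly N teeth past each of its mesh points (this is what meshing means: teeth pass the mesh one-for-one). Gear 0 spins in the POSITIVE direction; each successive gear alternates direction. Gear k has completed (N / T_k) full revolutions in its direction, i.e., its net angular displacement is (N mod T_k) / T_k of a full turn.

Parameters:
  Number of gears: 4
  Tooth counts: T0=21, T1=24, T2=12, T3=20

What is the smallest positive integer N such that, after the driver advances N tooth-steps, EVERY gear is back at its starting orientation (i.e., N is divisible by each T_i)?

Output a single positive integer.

Gear k returns to start when N is a multiple of T_k.
All gears at start simultaneously when N is a common multiple of [21, 24, 12, 20]; the smallest such N is lcm(21, 24, 12, 20).
Start: lcm = T0 = 21
Fold in T1=24: gcd(21, 24) = 3; lcm(21, 24) = 21 * 24 / 3 = 504 / 3 = 168
Fold in T2=12: gcd(168, 12) = 12; lcm(168, 12) = 168 * 12 / 12 = 2016 / 12 = 168
Fold in T3=20: gcd(168, 20) = 4; lcm(168, 20) = 168 * 20 / 4 = 3360 / 4 = 840
Full cycle length = 840

Answer: 840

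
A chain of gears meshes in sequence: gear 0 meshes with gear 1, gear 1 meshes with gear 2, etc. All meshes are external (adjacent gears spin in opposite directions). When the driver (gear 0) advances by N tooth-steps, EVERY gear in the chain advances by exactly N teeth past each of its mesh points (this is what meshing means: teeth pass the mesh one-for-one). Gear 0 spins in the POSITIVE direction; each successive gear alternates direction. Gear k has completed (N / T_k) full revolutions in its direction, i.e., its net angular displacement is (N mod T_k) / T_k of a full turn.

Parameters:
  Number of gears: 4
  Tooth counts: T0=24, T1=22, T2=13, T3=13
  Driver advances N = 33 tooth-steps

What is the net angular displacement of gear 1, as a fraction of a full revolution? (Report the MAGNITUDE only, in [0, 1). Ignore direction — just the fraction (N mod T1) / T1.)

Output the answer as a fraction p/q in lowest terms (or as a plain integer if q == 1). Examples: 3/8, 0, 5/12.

Answer: 1/2

Derivation:
Chain of 4 gears, tooth counts: [24, 22, 13, 13]
  gear 0: T0=24, direction=positive, advance = 33 mod 24 = 9 teeth = 9/24 turn
  gear 1: T1=22, direction=negative, advance = 33 mod 22 = 11 teeth = 11/22 turn
  gear 2: T2=13, direction=positive, advance = 33 mod 13 = 7 teeth = 7/13 turn
  gear 3: T3=13, direction=negative, advance = 33 mod 13 = 7 teeth = 7/13 turn
Gear 1: 33 mod 22 = 11
Fraction = 11 / 22 = 1/2 (gcd(11,22)=11) = 1/2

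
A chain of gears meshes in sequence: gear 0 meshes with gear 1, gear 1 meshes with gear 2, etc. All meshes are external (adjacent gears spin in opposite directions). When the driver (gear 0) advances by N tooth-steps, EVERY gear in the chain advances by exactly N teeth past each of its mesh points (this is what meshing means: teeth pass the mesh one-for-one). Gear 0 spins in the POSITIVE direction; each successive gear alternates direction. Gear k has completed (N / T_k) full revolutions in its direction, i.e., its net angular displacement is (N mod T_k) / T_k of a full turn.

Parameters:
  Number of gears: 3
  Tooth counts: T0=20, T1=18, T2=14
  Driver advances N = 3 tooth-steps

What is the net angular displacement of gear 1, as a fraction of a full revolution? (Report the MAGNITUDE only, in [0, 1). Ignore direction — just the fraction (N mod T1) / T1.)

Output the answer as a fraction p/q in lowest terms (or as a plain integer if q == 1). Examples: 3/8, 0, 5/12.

Answer: 1/6

Derivation:
Chain of 3 gears, tooth counts: [20, 18, 14]
  gear 0: T0=20, direction=positive, advance = 3 mod 20 = 3 teeth = 3/20 turn
  gear 1: T1=18, direction=negative, advance = 3 mod 18 = 3 teeth = 3/18 turn
  gear 2: T2=14, direction=positive, advance = 3 mod 14 = 3 teeth = 3/14 turn
Gear 1: 3 mod 18 = 3
Fraction = 3 / 18 = 1/6 (gcd(3,18)=3) = 1/6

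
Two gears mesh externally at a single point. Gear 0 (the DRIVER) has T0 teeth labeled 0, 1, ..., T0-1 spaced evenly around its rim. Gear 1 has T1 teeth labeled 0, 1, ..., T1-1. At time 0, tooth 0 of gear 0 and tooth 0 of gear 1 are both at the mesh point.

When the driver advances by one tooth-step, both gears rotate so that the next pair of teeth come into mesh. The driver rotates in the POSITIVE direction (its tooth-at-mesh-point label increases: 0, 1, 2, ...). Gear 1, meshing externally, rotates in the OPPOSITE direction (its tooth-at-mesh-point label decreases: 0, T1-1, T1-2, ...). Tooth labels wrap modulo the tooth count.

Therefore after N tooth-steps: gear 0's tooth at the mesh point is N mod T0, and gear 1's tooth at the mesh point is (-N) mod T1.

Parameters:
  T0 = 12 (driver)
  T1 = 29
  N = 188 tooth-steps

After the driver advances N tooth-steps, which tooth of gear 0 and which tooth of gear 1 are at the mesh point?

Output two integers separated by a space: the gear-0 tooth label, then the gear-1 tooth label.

Gear 0 (driver, T0=12): tooth at mesh = N mod T0
  188 = 15 * 12 + 8, so 188 mod 12 = 8
  gear 0 tooth = 8
Gear 1 (driven, T1=29): tooth at mesh = (-N) mod T1
  188 = 6 * 29 + 14, so 188 mod 29 = 14
  (-188) mod 29 = (-14) mod 29 = 29 - 14 = 15
Mesh after 188 steps: gear-0 tooth 8 meets gear-1 tooth 15

Answer: 8 15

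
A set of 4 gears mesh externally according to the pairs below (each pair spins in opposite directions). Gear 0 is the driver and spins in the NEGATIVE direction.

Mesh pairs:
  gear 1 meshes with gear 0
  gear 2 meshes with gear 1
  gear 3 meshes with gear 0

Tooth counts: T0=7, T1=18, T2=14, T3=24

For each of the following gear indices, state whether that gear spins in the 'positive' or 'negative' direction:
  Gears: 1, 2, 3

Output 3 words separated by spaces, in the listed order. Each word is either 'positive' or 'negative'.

Gear 0 (driver): negative (depth 0)
  gear 1: meshes with gear 0 -> depth 1 -> positive (opposite of gear 0)
  gear 2: meshes with gear 1 -> depth 2 -> negative (opposite of gear 1)
  gear 3: meshes with gear 0 -> depth 1 -> positive (opposite of gear 0)
Queried indices 1, 2, 3 -> positive, negative, positive

Answer: positive negative positive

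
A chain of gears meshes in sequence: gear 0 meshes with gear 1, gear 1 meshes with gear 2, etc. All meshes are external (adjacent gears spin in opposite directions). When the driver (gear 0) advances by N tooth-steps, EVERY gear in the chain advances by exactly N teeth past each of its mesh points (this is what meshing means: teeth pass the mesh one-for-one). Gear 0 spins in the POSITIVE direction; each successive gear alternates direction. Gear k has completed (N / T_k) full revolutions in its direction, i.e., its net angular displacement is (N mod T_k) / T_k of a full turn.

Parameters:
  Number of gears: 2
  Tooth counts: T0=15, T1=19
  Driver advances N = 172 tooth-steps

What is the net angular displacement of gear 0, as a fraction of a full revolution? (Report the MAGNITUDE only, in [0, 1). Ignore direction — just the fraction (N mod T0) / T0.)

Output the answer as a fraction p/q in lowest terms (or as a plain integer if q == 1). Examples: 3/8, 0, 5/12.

Answer: 7/15

Derivation:
Chain of 2 gears, tooth counts: [15, 19]
  gear 0: T0=15, direction=positive, advance = 172 mod 15 = 7 teeth = 7/15 turn
  gear 1: T1=19, direction=negative, advance = 172 mod 19 = 1 teeth = 1/19 turn
Gear 0: 172 mod 15 = 7
Fraction = 7 / 15 = 7/15 (gcd(7,15)=1) = 7/15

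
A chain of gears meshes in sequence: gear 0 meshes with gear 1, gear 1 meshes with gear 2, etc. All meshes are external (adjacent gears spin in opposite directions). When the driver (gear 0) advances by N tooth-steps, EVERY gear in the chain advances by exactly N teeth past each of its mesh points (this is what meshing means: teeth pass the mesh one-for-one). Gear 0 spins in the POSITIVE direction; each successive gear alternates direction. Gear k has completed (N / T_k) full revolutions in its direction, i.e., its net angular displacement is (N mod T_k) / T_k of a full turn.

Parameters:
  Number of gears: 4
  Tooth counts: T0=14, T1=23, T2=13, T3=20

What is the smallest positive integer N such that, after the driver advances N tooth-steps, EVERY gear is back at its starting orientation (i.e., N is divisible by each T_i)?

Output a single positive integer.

Gear k returns to start when N is a multiple of T_k.
All gears at start simultaneously when N is a common multiple of [14, 23, 13, 20]; the smallest such N is lcm(14, 23, 13, 20).
Start: lcm = T0 = 14
Fold in T1=23: gcd(14, 23) = 1; lcm(14, 23) = 14 * 23 / 1 = 322 / 1 = 322
Fold in T2=13: gcd(322, 13) = 1; lcm(322, 13) = 322 * 13 / 1 = 4186 / 1 = 4186
Fold in T3=20: gcd(4186, 20) = 2; lcm(4186, 20) = 4186 * 20 / 2 = 83720 / 2 = 41860
Full cycle length = 41860

Answer: 41860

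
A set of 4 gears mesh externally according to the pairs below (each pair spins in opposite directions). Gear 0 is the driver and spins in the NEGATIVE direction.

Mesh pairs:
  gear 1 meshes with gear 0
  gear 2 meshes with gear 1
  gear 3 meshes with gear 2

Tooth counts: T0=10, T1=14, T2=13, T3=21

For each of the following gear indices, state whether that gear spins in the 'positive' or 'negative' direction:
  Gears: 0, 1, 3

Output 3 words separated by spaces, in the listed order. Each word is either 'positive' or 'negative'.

Answer: negative positive positive

Derivation:
Gear 0 (driver): negative (depth 0)
  gear 1: meshes with gear 0 -> depth 1 -> positive (opposite of gear 0)
  gear 2: meshes with gear 1 -> depth 2 -> negative (opposite of gear 1)
  gear 3: meshes with gear 2 -> depth 3 -> positive (opposite of gear 2)
Queried indices 0, 1, 3 -> negative, positive, positive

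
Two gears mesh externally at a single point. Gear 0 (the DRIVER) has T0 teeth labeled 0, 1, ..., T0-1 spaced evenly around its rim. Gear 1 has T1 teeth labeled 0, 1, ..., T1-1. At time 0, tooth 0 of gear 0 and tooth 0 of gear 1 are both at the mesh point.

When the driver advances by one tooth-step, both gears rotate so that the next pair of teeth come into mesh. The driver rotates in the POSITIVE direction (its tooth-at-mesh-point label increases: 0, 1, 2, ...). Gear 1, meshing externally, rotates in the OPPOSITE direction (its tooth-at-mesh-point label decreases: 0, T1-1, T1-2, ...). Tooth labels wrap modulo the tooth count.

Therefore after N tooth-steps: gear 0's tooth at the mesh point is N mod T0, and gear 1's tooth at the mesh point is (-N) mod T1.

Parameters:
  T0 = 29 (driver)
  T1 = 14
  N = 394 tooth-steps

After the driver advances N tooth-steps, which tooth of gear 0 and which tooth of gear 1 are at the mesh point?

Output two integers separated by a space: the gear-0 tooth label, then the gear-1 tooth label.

Gear 0 (driver, T0=29): tooth at mesh = N mod T0
  394 = 13 * 29 + 17, so 394 mod 29 = 17
  gear 0 tooth = 17
Gear 1 (driven, T1=14): tooth at mesh = (-N) mod T1
  394 = 28 * 14 + 2, so 394 mod 14 = 2
  (-394) mod 14 = (-2) mod 14 = 14 - 2 = 12
Mesh after 394 steps: gear-0 tooth 17 meets gear-1 tooth 12

Answer: 17 12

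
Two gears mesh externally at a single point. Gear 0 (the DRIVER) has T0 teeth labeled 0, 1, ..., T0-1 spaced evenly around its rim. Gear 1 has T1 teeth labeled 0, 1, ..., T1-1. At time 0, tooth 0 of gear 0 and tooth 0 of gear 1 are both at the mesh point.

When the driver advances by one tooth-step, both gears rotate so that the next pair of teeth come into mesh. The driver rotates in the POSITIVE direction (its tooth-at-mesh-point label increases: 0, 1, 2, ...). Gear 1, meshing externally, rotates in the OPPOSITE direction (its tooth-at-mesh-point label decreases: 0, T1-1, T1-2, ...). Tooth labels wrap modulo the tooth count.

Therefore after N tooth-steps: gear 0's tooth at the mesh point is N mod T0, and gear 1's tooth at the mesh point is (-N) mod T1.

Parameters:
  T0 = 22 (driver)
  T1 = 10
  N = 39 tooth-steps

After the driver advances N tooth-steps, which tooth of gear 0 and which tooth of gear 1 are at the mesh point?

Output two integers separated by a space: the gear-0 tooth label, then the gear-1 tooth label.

Gear 0 (driver, T0=22): tooth at mesh = N mod T0
  39 = 1 * 22 + 17, so 39 mod 22 = 17
  gear 0 tooth = 17
Gear 1 (driven, T1=10): tooth at mesh = (-N) mod T1
  39 = 3 * 10 + 9, so 39 mod 10 = 9
  (-39) mod 10 = (-9) mod 10 = 10 - 9 = 1
Mesh after 39 steps: gear-0 tooth 17 meets gear-1 tooth 1

Answer: 17 1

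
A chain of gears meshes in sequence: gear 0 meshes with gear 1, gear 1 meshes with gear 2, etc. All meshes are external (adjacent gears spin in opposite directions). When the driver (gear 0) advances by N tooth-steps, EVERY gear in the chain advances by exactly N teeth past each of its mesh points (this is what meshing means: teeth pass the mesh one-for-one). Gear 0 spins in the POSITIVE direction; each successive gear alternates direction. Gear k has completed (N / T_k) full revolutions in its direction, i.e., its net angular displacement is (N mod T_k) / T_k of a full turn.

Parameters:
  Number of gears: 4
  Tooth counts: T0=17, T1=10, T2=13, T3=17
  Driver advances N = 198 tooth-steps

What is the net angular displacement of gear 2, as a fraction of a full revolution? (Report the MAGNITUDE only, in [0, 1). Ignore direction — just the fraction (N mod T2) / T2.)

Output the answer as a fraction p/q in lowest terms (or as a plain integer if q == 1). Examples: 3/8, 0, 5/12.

Answer: 3/13

Derivation:
Chain of 4 gears, tooth counts: [17, 10, 13, 17]
  gear 0: T0=17, direction=positive, advance = 198 mod 17 = 11 teeth = 11/17 turn
  gear 1: T1=10, direction=negative, advance = 198 mod 10 = 8 teeth = 8/10 turn
  gear 2: T2=13, direction=positive, advance = 198 mod 13 = 3 teeth = 3/13 turn
  gear 3: T3=17, direction=negative, advance = 198 mod 17 = 11 teeth = 11/17 turn
Gear 2: 198 mod 13 = 3
Fraction = 3 / 13 = 3/13 (gcd(3,13)=1) = 3/13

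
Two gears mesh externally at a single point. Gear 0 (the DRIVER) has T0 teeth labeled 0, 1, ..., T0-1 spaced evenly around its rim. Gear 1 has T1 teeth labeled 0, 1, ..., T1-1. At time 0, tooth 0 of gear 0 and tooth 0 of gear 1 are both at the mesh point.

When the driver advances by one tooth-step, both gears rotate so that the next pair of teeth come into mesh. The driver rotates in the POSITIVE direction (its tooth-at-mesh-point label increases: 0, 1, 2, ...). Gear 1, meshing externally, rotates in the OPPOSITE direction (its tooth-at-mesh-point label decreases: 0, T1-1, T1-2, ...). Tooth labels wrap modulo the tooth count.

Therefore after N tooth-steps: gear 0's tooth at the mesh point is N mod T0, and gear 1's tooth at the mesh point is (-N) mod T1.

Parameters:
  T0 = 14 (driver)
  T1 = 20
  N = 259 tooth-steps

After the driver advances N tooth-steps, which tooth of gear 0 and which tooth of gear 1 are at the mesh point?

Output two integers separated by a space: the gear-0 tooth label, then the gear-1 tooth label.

Answer: 7 1

Derivation:
Gear 0 (driver, T0=14): tooth at mesh = N mod T0
  259 = 18 * 14 + 7, so 259 mod 14 = 7
  gear 0 tooth = 7
Gear 1 (driven, T1=20): tooth at mesh = (-N) mod T1
  259 = 12 * 20 + 19, so 259 mod 20 = 19
  (-259) mod 20 = (-19) mod 20 = 20 - 19 = 1
Mesh after 259 steps: gear-0 tooth 7 meets gear-1 tooth 1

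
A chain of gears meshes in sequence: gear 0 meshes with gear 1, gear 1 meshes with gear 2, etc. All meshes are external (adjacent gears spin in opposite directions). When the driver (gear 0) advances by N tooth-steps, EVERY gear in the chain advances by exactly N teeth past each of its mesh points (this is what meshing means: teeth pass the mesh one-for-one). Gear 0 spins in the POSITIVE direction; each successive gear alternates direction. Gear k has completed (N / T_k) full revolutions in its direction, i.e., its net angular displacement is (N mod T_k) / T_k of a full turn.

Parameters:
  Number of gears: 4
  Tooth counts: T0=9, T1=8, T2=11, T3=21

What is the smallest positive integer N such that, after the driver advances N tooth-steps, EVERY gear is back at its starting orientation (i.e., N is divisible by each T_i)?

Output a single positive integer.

Gear k returns to start when N is a multiple of T_k.
All gears at start simultaneously when N is a common multiple of [9, 8, 11, 21]; the smallest such N is lcm(9, 8, 11, 21).
Start: lcm = T0 = 9
Fold in T1=8: gcd(9, 8) = 1; lcm(9, 8) = 9 * 8 / 1 = 72 / 1 = 72
Fold in T2=11: gcd(72, 11) = 1; lcm(72, 11) = 72 * 11 / 1 = 792 / 1 = 792
Fold in T3=21: gcd(792, 21) = 3; lcm(792, 21) = 792 * 21 / 3 = 16632 / 3 = 5544
Full cycle length = 5544

Answer: 5544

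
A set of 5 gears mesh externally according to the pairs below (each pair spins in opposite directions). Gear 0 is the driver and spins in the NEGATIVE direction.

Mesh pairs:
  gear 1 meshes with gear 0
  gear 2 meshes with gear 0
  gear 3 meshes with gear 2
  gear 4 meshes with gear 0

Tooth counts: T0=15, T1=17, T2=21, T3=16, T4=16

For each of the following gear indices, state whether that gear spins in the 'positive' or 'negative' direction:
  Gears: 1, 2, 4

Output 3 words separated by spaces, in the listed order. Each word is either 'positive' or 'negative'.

Gear 0 (driver): negative (depth 0)
  gear 1: meshes with gear 0 -> depth 1 -> positive (opposite of gear 0)
  gear 2: meshes with gear 0 -> depth 1 -> positive (opposite of gear 0)
  gear 3: meshes with gear 2 -> depth 2 -> negative (opposite of gear 2)
  gear 4: meshes with gear 0 -> depth 1 -> positive (opposite of gear 0)
Queried indices 1, 2, 4 -> positive, positive, positive

Answer: positive positive positive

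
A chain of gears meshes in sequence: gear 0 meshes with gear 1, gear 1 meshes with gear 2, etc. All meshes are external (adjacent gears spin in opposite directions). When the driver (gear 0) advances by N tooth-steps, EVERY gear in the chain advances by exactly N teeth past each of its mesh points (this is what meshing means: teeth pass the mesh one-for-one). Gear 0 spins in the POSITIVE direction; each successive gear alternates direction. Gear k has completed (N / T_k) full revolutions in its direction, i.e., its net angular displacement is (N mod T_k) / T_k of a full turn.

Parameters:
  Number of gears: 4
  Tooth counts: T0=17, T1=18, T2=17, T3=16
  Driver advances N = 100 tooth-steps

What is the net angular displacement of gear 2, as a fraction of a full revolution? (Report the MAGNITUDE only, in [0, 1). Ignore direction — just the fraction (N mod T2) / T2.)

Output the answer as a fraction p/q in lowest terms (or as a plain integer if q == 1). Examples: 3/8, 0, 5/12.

Chain of 4 gears, tooth counts: [17, 18, 17, 16]
  gear 0: T0=17, direction=positive, advance = 100 mod 17 = 15 teeth = 15/17 turn
  gear 1: T1=18, direction=negative, advance = 100 mod 18 = 10 teeth = 10/18 turn
  gear 2: T2=17, direction=positive, advance = 100 mod 17 = 15 teeth = 15/17 turn
  gear 3: T3=16, direction=negative, advance = 100 mod 16 = 4 teeth = 4/16 turn
Gear 2: 100 mod 17 = 15
Fraction = 15 / 17 = 15/17 (gcd(15,17)=1) = 15/17

Answer: 15/17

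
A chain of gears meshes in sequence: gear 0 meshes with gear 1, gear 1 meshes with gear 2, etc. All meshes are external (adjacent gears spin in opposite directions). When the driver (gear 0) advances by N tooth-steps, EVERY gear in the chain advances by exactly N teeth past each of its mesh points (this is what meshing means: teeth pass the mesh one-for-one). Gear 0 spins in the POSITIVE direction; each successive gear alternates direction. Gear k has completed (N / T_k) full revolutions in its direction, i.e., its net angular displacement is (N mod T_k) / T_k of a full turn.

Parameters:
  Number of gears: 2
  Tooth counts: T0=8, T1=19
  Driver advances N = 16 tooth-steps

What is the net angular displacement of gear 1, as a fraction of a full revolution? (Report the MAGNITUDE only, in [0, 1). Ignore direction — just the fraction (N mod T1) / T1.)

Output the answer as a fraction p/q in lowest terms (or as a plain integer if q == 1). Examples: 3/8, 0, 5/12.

Chain of 2 gears, tooth counts: [8, 19]
  gear 0: T0=8, direction=positive, advance = 16 mod 8 = 0 teeth = 0/8 turn
  gear 1: T1=19, direction=negative, advance = 16 mod 19 = 16 teeth = 16/19 turn
Gear 1: 16 mod 19 = 16
Fraction = 16 / 19 = 16/19 (gcd(16,19)=1) = 16/19

Answer: 16/19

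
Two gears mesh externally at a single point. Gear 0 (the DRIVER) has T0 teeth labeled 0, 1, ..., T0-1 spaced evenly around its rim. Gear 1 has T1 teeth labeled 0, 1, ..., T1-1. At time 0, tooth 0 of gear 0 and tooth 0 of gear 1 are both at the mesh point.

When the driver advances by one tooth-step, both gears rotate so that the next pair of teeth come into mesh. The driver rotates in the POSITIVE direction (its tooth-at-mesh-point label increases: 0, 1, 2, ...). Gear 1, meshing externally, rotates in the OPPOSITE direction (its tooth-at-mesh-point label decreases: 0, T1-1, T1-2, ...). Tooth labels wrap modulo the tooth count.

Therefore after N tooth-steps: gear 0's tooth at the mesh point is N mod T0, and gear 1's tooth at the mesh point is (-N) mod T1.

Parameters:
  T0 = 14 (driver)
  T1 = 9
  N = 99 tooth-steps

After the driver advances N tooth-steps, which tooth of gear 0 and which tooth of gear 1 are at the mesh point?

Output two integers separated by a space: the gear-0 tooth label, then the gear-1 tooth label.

Answer: 1 0

Derivation:
Gear 0 (driver, T0=14): tooth at mesh = N mod T0
  99 = 7 * 14 + 1, so 99 mod 14 = 1
  gear 0 tooth = 1
Gear 1 (driven, T1=9): tooth at mesh = (-N) mod T1
  99 = 11 * 9 + 0, so 99 mod 9 = 0
  (-99) mod 9 = 0
Mesh after 99 steps: gear-0 tooth 1 meets gear-1 tooth 0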